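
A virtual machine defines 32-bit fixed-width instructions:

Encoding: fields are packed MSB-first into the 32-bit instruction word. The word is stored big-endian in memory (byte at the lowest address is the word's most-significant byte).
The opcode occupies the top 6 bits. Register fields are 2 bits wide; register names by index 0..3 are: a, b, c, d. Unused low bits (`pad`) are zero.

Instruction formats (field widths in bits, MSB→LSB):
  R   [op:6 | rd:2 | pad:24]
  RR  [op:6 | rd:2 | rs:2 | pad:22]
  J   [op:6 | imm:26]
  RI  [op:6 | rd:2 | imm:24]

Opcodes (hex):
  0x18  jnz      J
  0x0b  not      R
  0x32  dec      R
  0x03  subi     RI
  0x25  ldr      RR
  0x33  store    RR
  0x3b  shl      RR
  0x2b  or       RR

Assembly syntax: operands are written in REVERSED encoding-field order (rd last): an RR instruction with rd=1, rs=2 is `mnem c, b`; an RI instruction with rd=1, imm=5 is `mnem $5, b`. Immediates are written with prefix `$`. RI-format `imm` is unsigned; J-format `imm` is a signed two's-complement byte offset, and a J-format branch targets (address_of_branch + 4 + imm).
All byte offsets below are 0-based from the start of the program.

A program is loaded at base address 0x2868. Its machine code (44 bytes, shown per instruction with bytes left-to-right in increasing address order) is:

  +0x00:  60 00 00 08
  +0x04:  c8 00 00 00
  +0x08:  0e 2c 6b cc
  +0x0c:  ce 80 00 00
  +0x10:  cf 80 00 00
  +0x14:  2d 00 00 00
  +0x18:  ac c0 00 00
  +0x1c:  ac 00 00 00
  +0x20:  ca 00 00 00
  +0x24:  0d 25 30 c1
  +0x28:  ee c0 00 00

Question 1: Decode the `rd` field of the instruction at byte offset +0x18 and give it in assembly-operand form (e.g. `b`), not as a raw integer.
a

@+18  big-endian(ac c0 00 00) = 0xacc00000
  op=0xacc00000>>26=0x2b ⇒ or (RR)
  rd@[25:24]=0x0 ⇒ a
  rs@[23:22]=0x3 ⇒ d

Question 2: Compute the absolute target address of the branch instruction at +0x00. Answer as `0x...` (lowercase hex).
off 0x00: read 60 00 00 08 as big → 0x60000008
  top 6b → 0x18 → jnz [J]
  imm: (w>>0)&0x3ffffff=0x8 → $8
  target = base 0x2868 + off 0x00 + 4 + imm 8 = 0x2874

0x2874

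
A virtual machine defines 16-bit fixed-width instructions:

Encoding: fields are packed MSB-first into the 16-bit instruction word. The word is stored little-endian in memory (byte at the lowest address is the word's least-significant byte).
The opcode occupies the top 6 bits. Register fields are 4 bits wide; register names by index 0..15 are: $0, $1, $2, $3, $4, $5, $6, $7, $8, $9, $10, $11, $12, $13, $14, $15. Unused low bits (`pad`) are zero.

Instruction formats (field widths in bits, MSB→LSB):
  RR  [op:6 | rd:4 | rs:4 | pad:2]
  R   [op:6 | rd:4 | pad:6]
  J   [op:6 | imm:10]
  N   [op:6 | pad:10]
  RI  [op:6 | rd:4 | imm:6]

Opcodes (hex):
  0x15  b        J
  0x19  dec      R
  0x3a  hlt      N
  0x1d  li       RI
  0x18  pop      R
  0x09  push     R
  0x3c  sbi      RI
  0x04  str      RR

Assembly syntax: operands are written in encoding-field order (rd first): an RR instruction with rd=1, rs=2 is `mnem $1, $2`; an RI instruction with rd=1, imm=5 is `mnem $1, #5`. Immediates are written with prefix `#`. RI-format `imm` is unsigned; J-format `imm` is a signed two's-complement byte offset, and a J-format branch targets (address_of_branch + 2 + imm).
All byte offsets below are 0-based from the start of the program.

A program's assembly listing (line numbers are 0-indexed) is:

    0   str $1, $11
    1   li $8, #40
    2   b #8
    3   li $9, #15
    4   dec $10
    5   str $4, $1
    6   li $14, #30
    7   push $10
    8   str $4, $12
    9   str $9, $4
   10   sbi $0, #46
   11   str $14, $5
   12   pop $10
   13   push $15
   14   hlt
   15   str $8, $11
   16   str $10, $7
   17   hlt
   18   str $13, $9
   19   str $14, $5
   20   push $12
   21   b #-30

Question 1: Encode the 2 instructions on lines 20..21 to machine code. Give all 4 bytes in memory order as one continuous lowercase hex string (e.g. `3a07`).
20. push fields op=0x9:6|rd=12:4|pad=0:6 → word 2700h → 00 27
21. b fields op=0x15:6|imm=-30:10 → word 57e2h → e2 57

0027e257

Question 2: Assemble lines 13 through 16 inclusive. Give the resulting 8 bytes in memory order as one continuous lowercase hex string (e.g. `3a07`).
13. push fields op=0x9:6|rd=15:4|pad=0:6 → word 27c0h → c0 27
14. hlt fields op=0x3a:6|pad=0:10 → word e800h → 00 e8
15. str fields op=0x4:6|rd=8:4|rs=11:4|pad=0:2 → word 122ch → 2c 12
16. str fields op=0x4:6|rd=10:4|rs=7:4|pad=0:2 → word 129ch → 9c 12

c02700e82c129c12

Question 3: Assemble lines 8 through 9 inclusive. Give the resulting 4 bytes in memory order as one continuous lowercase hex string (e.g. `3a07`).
30115012

line 8 (str): pack op=0x4:6|rd=4:4|rs=12:4|pad=0:2 = 0x1130; little→ 30 11
line 9 (str): pack op=0x4:6|rd=9:4|rs=4:4|pad=0:2 = 0x1250; little→ 50 12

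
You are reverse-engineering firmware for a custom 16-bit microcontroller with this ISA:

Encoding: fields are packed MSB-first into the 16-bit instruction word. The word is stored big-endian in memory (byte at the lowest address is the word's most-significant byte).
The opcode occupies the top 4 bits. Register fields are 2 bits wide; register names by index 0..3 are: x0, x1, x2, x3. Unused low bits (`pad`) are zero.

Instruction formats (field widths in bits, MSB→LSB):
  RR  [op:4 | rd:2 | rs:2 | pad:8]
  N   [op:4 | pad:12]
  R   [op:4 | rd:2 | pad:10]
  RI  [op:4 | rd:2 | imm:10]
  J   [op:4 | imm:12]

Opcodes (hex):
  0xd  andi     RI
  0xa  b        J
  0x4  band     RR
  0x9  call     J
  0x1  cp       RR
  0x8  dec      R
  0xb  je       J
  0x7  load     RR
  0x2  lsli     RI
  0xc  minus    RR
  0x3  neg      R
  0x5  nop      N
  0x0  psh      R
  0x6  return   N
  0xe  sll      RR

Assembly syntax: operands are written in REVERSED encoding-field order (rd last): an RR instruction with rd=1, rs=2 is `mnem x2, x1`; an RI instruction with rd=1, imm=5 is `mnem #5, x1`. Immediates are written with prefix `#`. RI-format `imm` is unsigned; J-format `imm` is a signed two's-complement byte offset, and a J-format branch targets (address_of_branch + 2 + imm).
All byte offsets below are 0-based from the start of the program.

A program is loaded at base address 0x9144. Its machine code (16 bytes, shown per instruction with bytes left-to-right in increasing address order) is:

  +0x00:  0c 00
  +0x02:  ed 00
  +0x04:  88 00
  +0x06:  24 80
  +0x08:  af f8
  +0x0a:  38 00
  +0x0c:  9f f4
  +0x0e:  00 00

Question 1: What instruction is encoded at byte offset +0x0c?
[0c] 9f f4 → 0x9ff4
  op=0x9ff4>>12=0x9 ⇒ call (J)
  [11:0] imm=4084 (s12→-12) = #-12

call #-12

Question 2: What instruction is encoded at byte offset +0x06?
+0x06: 24 80 ⇒ word 0x2480 (big)
  top 4b → 0x2 → lsli [RI]
  rd: (w>>10)&0x3=0x1 → x1
  imm: (w>>0)&0x3ff=0x80 → #128

lsli #128, x1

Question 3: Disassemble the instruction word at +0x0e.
psh x0

+0x0e: 00 00 ⇒ word 0x0000 (big)
  op=0x0000>>12=0x0 ⇒ psh (R)
  rd@[11:10]=0x0 ⇒ x0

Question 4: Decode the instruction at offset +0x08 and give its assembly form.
b #-8

@+08  big-endian(af f8) = 0xaff8
  op=0xaff8>>12=0xa ⇒ b (J)
  [11:0] imm=4088 (s12→-8) = #-8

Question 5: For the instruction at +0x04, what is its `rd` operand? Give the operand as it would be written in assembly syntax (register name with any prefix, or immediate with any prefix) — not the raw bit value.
x2

@+04  big-endian(88 00) = 0x8800
  opcode bits[15:12]=0x8: dec/R
  rd: (w>>10)&0x3=0x2 → x2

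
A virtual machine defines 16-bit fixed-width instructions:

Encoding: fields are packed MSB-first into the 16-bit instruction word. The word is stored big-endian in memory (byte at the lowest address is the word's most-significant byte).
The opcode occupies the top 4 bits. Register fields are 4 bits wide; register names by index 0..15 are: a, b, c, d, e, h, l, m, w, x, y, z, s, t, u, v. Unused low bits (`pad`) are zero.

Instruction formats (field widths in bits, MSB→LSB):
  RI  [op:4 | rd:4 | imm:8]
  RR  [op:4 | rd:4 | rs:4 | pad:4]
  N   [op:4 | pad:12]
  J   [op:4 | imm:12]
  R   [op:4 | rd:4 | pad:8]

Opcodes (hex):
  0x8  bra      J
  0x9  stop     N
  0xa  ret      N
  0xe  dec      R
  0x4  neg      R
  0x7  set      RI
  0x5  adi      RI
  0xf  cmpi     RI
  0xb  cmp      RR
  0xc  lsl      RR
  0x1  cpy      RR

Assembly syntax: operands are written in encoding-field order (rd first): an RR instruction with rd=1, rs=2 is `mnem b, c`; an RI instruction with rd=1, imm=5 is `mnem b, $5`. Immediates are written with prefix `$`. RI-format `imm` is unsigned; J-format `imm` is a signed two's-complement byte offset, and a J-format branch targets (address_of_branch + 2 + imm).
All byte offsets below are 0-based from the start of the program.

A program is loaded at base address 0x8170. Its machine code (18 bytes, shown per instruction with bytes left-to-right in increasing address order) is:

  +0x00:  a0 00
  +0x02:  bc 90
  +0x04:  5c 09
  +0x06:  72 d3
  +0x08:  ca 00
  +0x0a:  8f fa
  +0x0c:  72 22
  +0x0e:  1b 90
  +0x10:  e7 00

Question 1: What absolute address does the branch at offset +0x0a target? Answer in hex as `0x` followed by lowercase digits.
0x8176

[0a] 8f fa → 0x8ffa
  opcode bits[15:12]=0x8: bra/J
  imm@[11:0]=0xffa (s12→-6) ⇒ $-6
  target = base 0x8170 + off 0x0a + 2 + imm -6 = 0x8176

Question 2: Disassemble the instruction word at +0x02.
cmp s, x

[02] bc 90 → 0xbc90
  top 4b → 0xb → cmp [RR]
  rd@[11:8]=0xc ⇒ s
  rs@[7:4]=0x9 ⇒ x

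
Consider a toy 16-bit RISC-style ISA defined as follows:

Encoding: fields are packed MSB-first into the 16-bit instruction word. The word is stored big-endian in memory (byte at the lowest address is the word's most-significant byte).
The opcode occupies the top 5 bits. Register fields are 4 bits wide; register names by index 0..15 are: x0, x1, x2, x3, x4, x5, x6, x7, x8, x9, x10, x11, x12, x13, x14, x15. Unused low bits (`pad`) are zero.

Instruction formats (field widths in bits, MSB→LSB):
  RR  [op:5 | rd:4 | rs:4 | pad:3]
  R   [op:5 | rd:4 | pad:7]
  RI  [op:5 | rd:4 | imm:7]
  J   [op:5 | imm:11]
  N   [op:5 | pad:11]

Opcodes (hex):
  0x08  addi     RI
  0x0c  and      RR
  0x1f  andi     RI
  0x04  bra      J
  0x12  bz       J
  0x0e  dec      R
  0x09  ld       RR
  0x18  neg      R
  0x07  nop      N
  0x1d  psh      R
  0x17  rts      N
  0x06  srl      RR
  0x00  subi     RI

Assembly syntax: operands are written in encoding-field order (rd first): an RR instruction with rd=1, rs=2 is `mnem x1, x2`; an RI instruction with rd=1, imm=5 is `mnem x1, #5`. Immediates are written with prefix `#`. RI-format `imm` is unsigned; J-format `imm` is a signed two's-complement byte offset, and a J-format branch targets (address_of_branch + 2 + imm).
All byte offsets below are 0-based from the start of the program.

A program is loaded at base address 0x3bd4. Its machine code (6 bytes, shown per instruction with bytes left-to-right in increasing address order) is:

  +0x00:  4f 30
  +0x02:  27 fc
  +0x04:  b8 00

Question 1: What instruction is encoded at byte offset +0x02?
+0x02: 27 fc ⇒ word 0x27fc (big)
  top 5b → 0x4 → bra [J]
  imm: (w>>0)&0x7ff=0x7fc (s11→-4) → #-4

bra #-4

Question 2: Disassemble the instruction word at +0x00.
[00] 4f 30 → 0x4f30
  op=0x4f30>>11=0x9 ⇒ ld (RR)
  rd: (w>>7)&0xf=0xe → x14
  rs: (w>>3)&0xf=0x6 → x6

ld x14, x6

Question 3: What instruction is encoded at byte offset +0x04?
off 0x04: read b8 00 as big → 0xb800
  op=0xb800>>11=0x17 ⇒ rts (N)

rts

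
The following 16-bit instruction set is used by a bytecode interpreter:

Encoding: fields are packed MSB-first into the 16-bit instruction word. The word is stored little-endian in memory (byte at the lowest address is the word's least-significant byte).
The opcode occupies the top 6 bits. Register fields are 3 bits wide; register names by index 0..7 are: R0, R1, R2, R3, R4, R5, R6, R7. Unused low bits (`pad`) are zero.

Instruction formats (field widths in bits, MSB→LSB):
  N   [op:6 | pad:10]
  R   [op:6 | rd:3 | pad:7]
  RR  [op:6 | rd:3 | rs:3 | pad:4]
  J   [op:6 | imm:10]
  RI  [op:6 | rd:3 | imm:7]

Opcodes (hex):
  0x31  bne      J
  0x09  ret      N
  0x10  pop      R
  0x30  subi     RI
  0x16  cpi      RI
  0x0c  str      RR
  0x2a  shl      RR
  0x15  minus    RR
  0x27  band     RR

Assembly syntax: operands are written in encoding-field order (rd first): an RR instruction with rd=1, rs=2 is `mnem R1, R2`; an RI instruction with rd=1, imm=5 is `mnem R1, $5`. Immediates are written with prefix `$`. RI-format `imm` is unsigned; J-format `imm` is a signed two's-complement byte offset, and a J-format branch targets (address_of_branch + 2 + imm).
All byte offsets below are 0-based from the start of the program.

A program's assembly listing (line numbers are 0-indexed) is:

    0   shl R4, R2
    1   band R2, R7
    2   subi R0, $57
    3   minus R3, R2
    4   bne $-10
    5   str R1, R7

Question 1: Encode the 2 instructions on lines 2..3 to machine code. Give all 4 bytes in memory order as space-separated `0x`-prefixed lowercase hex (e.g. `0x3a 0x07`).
L2: subi op=0x30:6|rd=0:3|imm=57:7 ⇒ 0xc039 ⇒ little 39 c0
L3: minus op=0x15:6|rd=3:3|rs=2:3|pad=0:4 ⇒ 0x55a0 ⇒ little a0 55

0x39 0xc0 0xa0 0x55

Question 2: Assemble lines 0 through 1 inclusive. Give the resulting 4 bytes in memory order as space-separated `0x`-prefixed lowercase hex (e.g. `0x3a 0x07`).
L0: shl op=0x2a:6|rd=4:3|rs=2:3|pad=0:4 ⇒ 0xaa20 ⇒ little 20 aa
L1: band op=0x27:6|rd=2:3|rs=7:3|pad=0:4 ⇒ 0x9d70 ⇒ little 70 9d

0x20 0xaa 0x70 0x9d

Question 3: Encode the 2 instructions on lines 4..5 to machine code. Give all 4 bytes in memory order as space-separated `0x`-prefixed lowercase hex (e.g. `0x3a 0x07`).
0xf6 0xc7 0xf0 0x30

L4: bne op=0x31:6|imm=-10:10 ⇒ 0xc7f6 ⇒ little f6 c7
L5: str op=0xc:6|rd=1:3|rs=7:3|pad=0:4 ⇒ 0x30f0 ⇒ little f0 30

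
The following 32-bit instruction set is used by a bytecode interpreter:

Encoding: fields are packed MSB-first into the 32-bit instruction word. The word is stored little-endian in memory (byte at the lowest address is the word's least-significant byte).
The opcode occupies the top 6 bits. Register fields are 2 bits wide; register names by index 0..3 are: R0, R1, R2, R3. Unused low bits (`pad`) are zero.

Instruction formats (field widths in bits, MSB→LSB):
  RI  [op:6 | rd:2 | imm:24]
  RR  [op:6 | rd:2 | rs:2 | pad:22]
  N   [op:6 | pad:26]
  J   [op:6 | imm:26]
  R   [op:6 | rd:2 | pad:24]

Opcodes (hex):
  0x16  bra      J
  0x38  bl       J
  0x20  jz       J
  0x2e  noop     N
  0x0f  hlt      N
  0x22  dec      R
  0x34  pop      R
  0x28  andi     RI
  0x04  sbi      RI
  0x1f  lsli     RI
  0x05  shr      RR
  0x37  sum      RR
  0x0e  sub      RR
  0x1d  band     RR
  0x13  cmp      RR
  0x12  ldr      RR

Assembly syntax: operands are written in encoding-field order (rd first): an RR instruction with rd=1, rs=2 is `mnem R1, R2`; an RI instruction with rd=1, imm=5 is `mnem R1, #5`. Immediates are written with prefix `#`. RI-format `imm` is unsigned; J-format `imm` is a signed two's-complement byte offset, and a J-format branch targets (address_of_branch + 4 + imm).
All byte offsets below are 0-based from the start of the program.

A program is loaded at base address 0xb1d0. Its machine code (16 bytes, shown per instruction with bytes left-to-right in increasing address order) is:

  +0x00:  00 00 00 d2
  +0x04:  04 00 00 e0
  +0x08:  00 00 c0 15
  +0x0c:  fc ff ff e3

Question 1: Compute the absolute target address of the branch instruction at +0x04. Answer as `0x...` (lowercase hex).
0xb1dc

+0x04: 04 00 00 e0 ⇒ word 0xe0000004 (little)
  op=0xe0000004>>26=0x38 ⇒ bl (J)
  imm: (w>>0)&0x3ffffff=0x4 → #4
  target = base 0xb1d0 + off 0x04 + 4 + imm 4 = 0xb1dc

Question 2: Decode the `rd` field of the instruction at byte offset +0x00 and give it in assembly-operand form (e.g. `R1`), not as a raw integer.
R2

[00] 00 00 00 d2 → 0xd2000000
  top 6b → 0x34 → pop [R]
  rd@[25:24]=0x2 ⇒ R2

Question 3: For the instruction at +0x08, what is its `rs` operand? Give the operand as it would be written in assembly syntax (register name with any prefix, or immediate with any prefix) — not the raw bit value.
@+08  little-endian(00 00 c0 15) = 0x15c00000
  opcode bits[31:26]=0x5: shr/RR
  rd@[25:24]=0x1 ⇒ R1
  rs@[23:22]=0x3 ⇒ R3

R3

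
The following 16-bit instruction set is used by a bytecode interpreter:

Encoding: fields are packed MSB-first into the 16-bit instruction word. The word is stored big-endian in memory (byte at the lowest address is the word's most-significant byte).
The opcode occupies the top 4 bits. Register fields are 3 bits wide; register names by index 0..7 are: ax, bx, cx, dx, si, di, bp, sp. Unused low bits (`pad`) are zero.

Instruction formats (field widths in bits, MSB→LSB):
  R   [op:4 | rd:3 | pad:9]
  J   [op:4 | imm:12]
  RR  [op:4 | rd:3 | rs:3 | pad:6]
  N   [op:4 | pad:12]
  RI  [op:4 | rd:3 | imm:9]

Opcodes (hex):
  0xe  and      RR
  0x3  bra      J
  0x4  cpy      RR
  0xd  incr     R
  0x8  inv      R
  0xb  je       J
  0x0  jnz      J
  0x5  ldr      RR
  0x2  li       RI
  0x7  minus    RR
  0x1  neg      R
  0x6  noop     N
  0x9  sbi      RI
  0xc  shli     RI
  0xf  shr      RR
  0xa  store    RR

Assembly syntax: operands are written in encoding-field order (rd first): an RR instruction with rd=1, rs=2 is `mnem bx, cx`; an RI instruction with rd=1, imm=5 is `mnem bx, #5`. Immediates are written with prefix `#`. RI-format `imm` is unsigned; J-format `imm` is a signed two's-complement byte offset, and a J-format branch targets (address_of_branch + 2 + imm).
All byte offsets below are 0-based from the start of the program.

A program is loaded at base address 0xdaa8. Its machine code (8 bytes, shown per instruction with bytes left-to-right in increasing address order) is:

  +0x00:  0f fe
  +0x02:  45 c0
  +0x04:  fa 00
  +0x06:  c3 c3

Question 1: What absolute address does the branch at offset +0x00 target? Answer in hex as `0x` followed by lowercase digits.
+0x00: 0f fe ⇒ word 0x0ffe (big)
  top 4b → 0x0 → jnz [J]
  [11:0] imm=4094 (s12→-2) = #-2
  target = base 0xdaa8 + off 0x00 + 2 + imm -2 = 0xdaa8

0xdaa8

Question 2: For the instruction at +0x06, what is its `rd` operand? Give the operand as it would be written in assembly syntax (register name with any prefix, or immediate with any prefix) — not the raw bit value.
@+06  big-endian(c3 c3) = 0xc3c3
  opcode bits[15:12]=0xc: shli/RI
  rd@[11:9]=0x1 ⇒ bx
  imm@[8:0]=0x1c3 ⇒ #451

bx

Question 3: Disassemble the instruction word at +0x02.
cpy cx, sp

[02] 45 c0 → 0x45c0
  op=0x45c0>>12=0x4 ⇒ cpy (RR)
  rd: (w>>9)&0x7=0x2 → cx
  rs: (w>>6)&0x7=0x7 → sp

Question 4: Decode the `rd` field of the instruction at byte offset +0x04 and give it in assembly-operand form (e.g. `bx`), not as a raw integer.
di

[04] fa 00 → 0xfa00
  opcode bits[15:12]=0xf: shr/RR
  [11:9] rd=5 = di
  [8:6] rs=0 = ax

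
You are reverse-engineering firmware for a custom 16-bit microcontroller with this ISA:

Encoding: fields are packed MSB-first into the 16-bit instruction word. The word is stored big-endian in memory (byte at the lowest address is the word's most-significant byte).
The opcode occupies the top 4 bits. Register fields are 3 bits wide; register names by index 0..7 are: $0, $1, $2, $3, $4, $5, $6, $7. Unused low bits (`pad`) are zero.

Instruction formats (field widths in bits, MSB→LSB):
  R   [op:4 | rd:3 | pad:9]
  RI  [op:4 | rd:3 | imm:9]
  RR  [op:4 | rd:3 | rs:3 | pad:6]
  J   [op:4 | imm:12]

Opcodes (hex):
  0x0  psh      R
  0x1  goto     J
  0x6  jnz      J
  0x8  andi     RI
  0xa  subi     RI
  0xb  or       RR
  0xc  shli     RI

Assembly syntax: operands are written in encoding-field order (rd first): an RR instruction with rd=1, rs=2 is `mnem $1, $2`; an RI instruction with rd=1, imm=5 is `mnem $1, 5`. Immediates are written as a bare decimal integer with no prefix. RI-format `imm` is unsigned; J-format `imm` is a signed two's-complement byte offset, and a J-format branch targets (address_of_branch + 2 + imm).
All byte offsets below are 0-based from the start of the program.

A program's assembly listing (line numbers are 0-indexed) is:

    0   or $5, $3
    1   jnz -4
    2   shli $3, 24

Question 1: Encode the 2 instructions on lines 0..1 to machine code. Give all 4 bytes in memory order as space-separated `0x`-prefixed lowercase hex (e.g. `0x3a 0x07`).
0. or fields op=0xb:4|rd=5:3|rs=3:3|pad=0:6 → word bac0h → ba c0
1. jnz fields op=0x6:4|imm=-4:12 → word 6ffch → 6f fc

0xba 0xc0 0x6f 0xfc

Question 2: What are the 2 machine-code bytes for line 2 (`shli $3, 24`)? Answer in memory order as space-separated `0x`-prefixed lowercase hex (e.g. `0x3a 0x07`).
line 2 (shli): pack op=0xc:4|rd=3:3|imm=24:9 = 0xc618; big→ c6 18

0xc6 0x18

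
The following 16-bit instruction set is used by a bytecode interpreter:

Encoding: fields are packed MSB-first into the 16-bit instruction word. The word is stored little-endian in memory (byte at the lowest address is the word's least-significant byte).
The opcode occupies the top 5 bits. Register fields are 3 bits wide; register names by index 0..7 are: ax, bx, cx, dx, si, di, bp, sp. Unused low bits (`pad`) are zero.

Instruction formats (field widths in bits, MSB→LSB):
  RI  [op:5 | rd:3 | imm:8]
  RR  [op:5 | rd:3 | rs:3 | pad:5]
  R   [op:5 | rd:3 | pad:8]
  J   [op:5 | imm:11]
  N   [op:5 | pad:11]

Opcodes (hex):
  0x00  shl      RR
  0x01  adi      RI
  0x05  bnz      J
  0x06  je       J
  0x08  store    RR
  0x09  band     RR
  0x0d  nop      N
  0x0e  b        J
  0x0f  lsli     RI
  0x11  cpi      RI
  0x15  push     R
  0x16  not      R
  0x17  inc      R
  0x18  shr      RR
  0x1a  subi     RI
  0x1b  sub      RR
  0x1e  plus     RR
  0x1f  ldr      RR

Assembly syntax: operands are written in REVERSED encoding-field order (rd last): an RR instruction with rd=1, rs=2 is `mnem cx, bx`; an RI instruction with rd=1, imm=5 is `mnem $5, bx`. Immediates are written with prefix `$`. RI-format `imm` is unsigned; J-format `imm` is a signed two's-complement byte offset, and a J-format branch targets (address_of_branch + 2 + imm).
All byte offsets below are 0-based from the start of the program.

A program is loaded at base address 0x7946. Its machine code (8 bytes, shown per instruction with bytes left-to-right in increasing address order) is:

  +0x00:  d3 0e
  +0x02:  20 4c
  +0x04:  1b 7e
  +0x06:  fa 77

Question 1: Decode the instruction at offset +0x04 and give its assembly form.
off 0x04: read 1b 7e as little → 0x7e1b
  top 5b → 0xf → lsli [RI]
  rd: (w>>8)&0x7=0x6 → bp
  imm: (w>>0)&0xff=0x1b → $27

lsli $27, bp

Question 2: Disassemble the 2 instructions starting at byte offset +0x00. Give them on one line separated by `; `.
[00] d3 0e → 0x0ed3
  opcode bits[15:11]=0x1: adi/RI
  [10:8] rd=6 = bp
  [7:0] imm=211 = $211
[02] 20 4c → 0x4c20
  opcode bits[15:11]=0x9: band/RR
  [10:8] rd=4 = si
  [7:5] rs=1 = bx

adi $211, bp; band bx, si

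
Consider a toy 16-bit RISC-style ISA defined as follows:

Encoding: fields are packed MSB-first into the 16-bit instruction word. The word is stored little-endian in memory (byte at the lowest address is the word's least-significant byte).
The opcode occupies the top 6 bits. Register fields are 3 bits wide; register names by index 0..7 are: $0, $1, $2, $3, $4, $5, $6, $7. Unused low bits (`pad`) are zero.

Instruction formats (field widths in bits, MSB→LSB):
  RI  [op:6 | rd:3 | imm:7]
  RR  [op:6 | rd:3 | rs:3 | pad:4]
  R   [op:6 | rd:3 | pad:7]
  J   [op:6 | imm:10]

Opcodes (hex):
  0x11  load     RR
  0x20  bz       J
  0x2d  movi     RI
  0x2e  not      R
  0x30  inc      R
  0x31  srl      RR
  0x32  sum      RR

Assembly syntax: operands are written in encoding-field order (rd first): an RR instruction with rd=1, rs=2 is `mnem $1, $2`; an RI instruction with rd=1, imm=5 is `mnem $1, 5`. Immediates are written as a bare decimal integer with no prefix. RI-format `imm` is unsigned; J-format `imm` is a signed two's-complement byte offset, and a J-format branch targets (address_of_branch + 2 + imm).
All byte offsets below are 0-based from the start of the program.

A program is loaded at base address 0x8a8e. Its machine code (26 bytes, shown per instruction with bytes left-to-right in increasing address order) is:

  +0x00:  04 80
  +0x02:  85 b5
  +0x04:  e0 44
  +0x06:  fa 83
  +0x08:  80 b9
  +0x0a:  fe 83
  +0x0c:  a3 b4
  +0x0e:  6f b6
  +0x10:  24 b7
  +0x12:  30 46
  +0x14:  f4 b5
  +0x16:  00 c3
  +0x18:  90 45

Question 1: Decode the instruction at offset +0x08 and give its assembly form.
not $3

@+08  little-endian(80 b9) = 0xb980
  top 6b → 0x2e → not [R]
  rd@[9:7]=0x3 ⇒ $3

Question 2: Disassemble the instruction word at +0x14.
movi $3, 116

off 0x14: read f4 b5 as little → 0xb5f4
  op=0xb5f4>>10=0x2d ⇒ movi (RI)
  [9:7] rd=3 = $3
  [6:0] imm=116 = 116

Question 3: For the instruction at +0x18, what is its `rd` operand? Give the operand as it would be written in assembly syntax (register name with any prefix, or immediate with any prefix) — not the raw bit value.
off 0x18: read 90 45 as little → 0x4590
  op=0x4590>>10=0x11 ⇒ load (RR)
  rd: (w>>7)&0x7=0x3 → $3
  rs: (w>>4)&0x7=0x1 → $1

$3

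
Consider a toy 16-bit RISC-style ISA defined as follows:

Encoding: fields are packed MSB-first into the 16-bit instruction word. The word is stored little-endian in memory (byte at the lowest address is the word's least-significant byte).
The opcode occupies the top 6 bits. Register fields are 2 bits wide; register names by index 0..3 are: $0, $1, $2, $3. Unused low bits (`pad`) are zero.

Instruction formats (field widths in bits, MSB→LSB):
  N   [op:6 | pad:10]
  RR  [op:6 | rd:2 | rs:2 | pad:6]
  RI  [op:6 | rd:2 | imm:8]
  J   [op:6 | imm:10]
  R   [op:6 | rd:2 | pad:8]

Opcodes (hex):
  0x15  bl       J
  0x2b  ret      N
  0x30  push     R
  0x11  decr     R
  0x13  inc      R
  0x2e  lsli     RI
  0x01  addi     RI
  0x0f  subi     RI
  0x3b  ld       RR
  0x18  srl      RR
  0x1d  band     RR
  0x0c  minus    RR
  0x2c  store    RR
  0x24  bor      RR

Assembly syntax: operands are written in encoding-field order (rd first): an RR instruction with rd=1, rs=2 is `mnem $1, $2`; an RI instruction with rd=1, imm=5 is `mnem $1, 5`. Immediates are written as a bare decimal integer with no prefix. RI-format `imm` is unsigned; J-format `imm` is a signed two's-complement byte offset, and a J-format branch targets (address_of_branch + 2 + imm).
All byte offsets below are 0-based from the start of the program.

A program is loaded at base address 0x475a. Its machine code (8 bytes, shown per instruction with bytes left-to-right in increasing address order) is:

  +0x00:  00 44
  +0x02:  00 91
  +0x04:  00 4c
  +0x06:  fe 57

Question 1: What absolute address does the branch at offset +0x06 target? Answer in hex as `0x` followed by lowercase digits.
0x4760

+0x06: fe 57 ⇒ word 0x57fe (little)
  op=0x57fe>>10=0x15 ⇒ bl (J)
  imm@[9:0]=0x3fe (s10→-2) ⇒ -2
  target = base 0x475a + off 0x06 + 2 + imm -2 = 0x4760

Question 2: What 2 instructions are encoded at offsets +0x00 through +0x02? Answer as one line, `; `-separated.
decr $0; bor $1, $0

[00] 00 44 → 0x4400
  op=0x4400>>10=0x11 ⇒ decr (R)
  [9:8] rd=0 = $0
[02] 00 91 → 0x9100
  op=0x9100>>10=0x24 ⇒ bor (RR)
  [9:8] rd=1 = $1
  [7:6] rs=0 = $0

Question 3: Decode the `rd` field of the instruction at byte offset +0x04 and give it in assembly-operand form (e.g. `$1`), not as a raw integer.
+0x04: 00 4c ⇒ word 0x4c00 (little)
  opcode bits[15:10]=0x13: inc/R
  rd: (w>>8)&0x3=0x0 → $0

$0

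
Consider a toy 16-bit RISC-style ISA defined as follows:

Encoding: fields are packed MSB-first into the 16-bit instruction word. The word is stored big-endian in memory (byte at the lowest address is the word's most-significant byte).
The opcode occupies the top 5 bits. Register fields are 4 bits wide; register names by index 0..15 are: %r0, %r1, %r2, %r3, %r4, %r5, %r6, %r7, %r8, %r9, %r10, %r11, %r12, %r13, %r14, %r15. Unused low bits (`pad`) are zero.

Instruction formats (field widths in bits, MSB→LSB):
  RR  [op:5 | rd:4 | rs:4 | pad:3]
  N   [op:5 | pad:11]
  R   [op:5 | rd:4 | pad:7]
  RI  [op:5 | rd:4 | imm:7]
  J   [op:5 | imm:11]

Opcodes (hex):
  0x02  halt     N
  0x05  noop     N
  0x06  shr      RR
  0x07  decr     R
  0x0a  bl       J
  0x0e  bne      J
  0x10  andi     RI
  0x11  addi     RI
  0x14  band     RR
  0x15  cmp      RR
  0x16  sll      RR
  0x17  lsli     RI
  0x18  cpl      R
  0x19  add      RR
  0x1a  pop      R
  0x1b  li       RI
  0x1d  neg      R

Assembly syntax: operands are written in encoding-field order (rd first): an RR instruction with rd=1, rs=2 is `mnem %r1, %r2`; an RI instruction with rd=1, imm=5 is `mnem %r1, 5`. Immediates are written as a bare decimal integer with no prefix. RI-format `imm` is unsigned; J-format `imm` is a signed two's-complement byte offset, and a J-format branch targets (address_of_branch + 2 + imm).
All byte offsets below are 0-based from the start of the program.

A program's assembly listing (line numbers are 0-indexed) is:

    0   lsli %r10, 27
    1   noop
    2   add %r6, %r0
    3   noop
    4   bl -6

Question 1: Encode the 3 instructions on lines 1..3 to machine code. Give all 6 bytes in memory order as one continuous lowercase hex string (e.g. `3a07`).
2800cb002800

line 1 (noop): pack op=0x5:5|pad=0:11 = 0x2800; big→ 28 00
line 2 (add): pack op=0x19:5|rd=6:4|rs=0:4|pad=0:3 = 0xcb00; big→ cb 00
line 3 (noop): pack op=0x5:5|pad=0:11 = 0x2800; big→ 28 00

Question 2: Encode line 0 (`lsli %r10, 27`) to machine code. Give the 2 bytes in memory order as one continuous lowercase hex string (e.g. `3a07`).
bd1b

L0: lsli op=0x17:5|rd=10:4|imm=27:7 ⇒ 0xbd1b ⇒ big bd 1b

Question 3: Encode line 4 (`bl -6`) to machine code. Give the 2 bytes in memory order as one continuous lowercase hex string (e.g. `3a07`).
57fa

line 4 (bl): pack op=0xa:5|imm=-6:11 = 0x57fa; big→ 57 fa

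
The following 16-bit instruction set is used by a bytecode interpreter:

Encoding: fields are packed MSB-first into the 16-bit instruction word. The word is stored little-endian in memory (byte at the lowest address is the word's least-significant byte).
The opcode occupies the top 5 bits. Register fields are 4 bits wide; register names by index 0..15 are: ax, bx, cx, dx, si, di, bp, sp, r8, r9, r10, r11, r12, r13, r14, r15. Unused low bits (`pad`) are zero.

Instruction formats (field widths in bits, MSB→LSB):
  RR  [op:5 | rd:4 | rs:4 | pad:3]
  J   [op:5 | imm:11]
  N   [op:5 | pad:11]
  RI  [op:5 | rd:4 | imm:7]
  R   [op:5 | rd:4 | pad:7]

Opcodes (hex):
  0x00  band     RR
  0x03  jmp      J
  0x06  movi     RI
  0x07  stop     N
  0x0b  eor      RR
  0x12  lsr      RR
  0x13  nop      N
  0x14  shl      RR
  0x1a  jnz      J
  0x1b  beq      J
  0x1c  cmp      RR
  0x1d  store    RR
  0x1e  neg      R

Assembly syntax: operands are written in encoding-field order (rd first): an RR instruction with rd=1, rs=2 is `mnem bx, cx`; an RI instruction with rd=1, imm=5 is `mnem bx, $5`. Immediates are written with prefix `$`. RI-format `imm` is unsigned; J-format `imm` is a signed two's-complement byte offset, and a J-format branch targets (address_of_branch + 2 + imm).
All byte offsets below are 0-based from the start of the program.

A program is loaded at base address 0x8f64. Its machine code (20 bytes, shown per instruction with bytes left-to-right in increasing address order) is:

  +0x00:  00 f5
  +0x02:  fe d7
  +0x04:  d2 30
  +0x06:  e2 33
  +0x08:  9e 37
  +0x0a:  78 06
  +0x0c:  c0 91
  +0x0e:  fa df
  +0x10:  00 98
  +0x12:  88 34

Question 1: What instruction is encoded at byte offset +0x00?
neg r10

off 0x00: read 00 f5 as little → 0xf500
  top 5b → 0x1e → neg [R]
  rd@[10:7]=0xa ⇒ r10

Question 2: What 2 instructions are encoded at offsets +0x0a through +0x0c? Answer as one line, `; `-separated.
+0x0a: 78 06 ⇒ word 0x0678 (little)
  opcode bits[15:11]=0x0: band/RR
  rd@[10:7]=0xc ⇒ r12
  rs@[6:3]=0xf ⇒ r15
+0x0c: c0 91 ⇒ word 0x91c0 (little)
  opcode bits[15:11]=0x12: lsr/RR
  rd@[10:7]=0x3 ⇒ dx
  rs@[6:3]=0x8 ⇒ r8

band r12, r15; lsr dx, r8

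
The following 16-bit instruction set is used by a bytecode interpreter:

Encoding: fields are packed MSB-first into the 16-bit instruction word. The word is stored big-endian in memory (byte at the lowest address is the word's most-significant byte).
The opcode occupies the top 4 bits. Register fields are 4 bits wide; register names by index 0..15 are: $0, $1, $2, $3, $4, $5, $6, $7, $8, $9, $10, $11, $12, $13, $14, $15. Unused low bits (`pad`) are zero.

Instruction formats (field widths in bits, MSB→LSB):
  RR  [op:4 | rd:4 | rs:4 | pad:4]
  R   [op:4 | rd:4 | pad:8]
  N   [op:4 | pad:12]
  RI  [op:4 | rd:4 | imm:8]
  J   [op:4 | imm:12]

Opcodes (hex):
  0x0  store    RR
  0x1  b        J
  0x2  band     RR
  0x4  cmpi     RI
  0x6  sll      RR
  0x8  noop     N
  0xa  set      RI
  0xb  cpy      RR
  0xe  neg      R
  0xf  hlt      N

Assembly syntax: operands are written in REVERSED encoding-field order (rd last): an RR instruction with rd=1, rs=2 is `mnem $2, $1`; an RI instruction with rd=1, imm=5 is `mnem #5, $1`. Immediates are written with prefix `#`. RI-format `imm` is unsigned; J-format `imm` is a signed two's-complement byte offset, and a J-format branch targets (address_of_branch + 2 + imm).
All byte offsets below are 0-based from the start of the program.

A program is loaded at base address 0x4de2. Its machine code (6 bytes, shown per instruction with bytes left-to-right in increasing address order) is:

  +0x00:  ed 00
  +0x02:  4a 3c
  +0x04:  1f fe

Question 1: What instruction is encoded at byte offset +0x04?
[04] 1f fe → 0x1ffe
  opcode bits[15:12]=0x1: b/J
  imm@[11:0]=0xffe (s12→-2) ⇒ #-2

b #-2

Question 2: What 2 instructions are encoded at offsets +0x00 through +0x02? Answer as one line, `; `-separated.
neg $13; cmpi #60, $10

+0x00: ed 00 ⇒ word 0xed00 (big)
  op=0xed00>>12=0xe ⇒ neg (R)
  [11:8] rd=13 = $13
+0x02: 4a 3c ⇒ word 0x4a3c (big)
  op=0x4a3c>>12=0x4 ⇒ cmpi (RI)
  [11:8] rd=10 = $10
  [7:0] imm=60 = #60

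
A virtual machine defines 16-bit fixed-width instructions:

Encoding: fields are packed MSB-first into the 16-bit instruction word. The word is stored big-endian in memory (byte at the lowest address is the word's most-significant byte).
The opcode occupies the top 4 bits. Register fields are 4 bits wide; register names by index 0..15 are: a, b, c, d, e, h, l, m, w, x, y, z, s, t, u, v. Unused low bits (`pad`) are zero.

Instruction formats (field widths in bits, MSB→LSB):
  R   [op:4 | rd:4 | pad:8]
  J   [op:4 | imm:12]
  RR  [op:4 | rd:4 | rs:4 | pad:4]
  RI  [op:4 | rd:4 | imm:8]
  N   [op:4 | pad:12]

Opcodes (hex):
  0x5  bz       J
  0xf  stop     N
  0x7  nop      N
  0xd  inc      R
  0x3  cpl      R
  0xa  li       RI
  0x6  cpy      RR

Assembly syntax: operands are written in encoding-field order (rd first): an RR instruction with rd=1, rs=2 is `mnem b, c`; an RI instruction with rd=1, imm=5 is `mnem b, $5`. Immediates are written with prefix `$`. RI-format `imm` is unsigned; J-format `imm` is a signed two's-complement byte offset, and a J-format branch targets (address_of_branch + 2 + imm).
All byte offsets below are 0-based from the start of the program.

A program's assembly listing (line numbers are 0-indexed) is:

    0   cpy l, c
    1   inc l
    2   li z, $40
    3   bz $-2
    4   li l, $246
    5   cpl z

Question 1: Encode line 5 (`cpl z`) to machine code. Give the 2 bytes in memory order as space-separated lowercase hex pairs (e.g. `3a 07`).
L5: cpl op=0x3:4|rd=11:4|pad=0:8 ⇒ 0x3b00 ⇒ big 3b 00

3b 00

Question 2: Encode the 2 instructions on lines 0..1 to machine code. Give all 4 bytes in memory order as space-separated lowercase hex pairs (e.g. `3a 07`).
0. cpy fields op=0x6:4|rd=6:4|rs=2:4|pad=0:4 → word 6620h → 66 20
1. inc fields op=0xd:4|rd=6:4|pad=0:8 → word d600h → d6 00

66 20 d6 00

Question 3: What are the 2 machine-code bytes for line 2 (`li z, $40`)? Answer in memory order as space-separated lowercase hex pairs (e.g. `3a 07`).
ab 28

line 2 (li): pack op=0xa:4|rd=11:4|imm=40:8 = 0xab28; big→ ab 28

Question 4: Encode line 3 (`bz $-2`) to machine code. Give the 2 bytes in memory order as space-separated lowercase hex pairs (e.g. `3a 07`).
3. bz fields op=0x5:4|imm=-2:12 → word 5ffeh → 5f fe

5f fe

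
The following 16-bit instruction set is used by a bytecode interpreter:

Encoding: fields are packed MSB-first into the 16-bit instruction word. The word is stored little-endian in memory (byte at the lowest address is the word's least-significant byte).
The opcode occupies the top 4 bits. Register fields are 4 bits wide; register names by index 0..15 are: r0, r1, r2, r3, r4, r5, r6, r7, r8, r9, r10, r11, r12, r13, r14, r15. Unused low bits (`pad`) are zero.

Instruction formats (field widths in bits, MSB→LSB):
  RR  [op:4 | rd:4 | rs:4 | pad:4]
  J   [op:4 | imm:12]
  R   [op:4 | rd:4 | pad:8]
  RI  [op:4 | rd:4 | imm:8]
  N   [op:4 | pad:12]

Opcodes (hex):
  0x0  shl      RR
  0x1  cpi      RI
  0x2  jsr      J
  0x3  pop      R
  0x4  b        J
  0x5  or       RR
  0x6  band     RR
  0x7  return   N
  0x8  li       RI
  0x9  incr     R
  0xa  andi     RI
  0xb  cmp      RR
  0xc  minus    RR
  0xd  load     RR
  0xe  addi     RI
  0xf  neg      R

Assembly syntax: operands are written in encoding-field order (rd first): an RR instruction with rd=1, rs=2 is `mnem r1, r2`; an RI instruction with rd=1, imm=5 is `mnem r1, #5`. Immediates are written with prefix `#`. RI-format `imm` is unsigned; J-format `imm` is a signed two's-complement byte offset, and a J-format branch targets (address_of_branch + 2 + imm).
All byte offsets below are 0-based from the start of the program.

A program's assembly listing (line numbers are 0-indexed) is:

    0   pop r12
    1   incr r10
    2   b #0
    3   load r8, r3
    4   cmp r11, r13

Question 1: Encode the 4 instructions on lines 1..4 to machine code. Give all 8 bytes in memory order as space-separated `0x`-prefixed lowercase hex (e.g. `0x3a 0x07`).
1. incr fields op=0x9:4|rd=10:4|pad=0:8 → word 9a00h → 00 9a
2. b fields op=0x4:4|imm=0:12 → word 4000h → 00 40
3. load fields op=0xd:4|rd=8:4|rs=3:4|pad=0:4 → word d830h → 30 d8
4. cmp fields op=0xb:4|rd=11:4|rs=13:4|pad=0:4 → word bbd0h → d0 bb

0x00 0x9a 0x00 0x40 0x30 0xd8 0xd0 0xbb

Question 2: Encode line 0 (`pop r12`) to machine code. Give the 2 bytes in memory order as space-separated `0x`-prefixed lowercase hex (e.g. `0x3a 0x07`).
0x00 0x3c

0. pop fields op=0x3:4|rd=12:4|pad=0:8 → word 3c00h → 00 3c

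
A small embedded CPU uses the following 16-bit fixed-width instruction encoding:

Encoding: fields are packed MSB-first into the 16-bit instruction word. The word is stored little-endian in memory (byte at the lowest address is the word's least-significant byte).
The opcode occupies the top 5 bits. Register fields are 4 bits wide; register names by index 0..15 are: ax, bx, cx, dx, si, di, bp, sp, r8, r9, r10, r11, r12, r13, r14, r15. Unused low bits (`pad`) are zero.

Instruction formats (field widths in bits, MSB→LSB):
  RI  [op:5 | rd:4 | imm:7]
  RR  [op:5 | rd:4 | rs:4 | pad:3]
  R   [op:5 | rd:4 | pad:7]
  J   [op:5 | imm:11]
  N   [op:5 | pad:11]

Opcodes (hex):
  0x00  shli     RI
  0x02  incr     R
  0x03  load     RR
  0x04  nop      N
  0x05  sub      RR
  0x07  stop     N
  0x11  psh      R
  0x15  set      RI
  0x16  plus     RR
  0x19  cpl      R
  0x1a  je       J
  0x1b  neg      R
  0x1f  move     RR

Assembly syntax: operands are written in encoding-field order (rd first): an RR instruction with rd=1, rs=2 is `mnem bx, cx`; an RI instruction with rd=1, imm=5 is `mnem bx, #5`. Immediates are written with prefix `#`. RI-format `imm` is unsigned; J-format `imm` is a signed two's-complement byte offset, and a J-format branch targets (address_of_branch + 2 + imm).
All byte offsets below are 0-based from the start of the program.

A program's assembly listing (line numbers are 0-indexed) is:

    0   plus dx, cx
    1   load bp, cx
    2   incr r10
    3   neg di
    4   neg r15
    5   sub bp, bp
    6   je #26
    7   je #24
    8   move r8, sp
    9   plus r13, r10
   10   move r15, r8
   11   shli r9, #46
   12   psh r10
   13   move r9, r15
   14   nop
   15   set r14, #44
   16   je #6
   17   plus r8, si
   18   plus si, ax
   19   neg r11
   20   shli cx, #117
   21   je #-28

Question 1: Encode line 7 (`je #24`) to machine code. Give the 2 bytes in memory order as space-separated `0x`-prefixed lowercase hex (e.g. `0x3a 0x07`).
0x18 0xd0

line 7 (je): pack op=0x1a:5|imm=24:11 = 0xd018; little→ 18 d0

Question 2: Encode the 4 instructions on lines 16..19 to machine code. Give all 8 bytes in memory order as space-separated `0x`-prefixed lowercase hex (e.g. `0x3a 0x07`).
16. je fields op=0x1a:5|imm=6:11 → word d006h → 06 d0
17. plus fields op=0x16:5|rd=8:4|rs=4:4|pad=0:3 → word b420h → 20 b4
18. plus fields op=0x16:5|rd=4:4|rs=0:4|pad=0:3 → word b200h → 00 b2
19. neg fields op=0x1b:5|rd=11:4|pad=0:7 → word dd80h → 80 dd

0x06 0xd0 0x20 0xb4 0x00 0xb2 0x80 0xdd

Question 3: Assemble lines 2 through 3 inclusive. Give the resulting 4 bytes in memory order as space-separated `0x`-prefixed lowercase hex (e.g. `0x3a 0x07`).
line 2 (incr): pack op=0x2:5|rd=10:4|pad=0:7 = 0x1500; little→ 00 15
line 3 (neg): pack op=0x1b:5|rd=5:4|pad=0:7 = 0xda80; little→ 80 da

0x00 0x15 0x80 0xda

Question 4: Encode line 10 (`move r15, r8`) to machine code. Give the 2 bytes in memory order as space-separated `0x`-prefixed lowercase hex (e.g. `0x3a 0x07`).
0xc0 0xff

L10: move op=0x1f:5|rd=15:4|rs=8:4|pad=0:3 ⇒ 0xffc0 ⇒ little c0 ff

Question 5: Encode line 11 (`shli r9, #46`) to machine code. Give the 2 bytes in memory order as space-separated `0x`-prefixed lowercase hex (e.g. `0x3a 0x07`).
L11: shli op=0x0:5|rd=9:4|imm=46:7 ⇒ 0x04ae ⇒ little ae 04

0xae 0x04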